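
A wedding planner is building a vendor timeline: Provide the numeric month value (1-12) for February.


Calendar month order:
1. January
2. February <--
3. March
February is month number 2

2


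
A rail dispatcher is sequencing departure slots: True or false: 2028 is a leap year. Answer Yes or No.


Year: 2028
Divisible by 4? 2028 / 4 = 507.0 -> Yes
Divisible by 100? 2028 / 100 = 20.28 -> No
Divisible by 4 but not 100, so it IS a leap year

Yes


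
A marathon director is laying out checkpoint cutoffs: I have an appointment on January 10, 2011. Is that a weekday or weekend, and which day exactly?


Date: 2011-01-10
January 1, 2011 is a Saturday
Day of year: 10
Offset from Jan 1: 9 days
9 mod 7 = 2
Result: Monday

Monday


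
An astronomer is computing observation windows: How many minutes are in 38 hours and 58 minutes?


Hours: 38
Extra minutes: 58
Minutes per hour: 60
Hours to minutes: 38 x 60 = 2280
Total: 2280 + 58 = 2338

2338


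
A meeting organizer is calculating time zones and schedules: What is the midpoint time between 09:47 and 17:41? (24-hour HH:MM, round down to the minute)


Start time: 09:47 = 587 minutes from midnight
End time: 17:41 = 1061 minutes from midnight
Sum: 587 + 1061 = 1648
Midpoint: 1648 / 2 = 824 minutes
Convert: 824 / 60 = 13 hours, 44 minutes
Result: 13:44

13:44


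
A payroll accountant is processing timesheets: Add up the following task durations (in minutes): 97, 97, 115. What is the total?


Durations: 97, 97, 115
Running sum: 97
+ 97 = 194
+ 115 = 309
Total duration: 309 minutes
That is 5 hours and 9 minutes

309


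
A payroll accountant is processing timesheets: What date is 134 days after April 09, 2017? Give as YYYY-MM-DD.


Start: 2017-04-09
Adding 134 days
Days remaining in April: 21
After April: 113 days still to add
May 2017: 31 days, 82 remaining
June 2017: 30 days, 52 remaining
July 2017: 31 days, 21 remaining
August 2017 has 31 days, need 21
Result: 2017-08-21

2017-08-21


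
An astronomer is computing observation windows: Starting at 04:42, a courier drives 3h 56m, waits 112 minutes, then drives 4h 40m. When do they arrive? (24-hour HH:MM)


Depart: 04:42
Leg 1: +236 min -> 08:38
Layover: +112 min -> 10:30
Leg 2: +280 min -> 15:10
Total travel: 628 minutes = 10h 28m
Arrival: 15:10

15:10


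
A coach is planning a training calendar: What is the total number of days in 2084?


Year: 2084
Check leap year rules:
Divisible by 4? Yes
Divisible by 100? No
2084 is a leap year
Days: 366

366


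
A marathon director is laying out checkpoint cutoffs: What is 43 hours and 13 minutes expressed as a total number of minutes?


Hours: 43
Minutes: 13
Convert hours to minutes: 43 x 60 = 2580
Add remaining minutes: 2580 + 13 = 2593

2593


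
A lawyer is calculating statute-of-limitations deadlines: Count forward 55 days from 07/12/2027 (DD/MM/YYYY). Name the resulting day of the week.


Start: 2027-12-07 (Tuesday)
Step 1 - find target date: add 55 days
  2027-12-07 + 55 days = 2028-01-31
Step 2 - day of week:
  55 mod 7 = 6
  Tuesday + 6 days -> Monday
Result: Monday (2028-01-31)

Monday


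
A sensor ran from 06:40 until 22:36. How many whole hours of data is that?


Start: 06:40
End: 22:36
Hour difference: 22 - 6 = 16 hours
Minute difference: 36 - 40 = -4 minutes
Total minutes: 956
Complete hours: 956 / 60 = 15 (remainder 56)

15


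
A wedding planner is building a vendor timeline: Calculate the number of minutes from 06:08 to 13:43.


Start time: 06:08 = 368 minutes from midnight
End time: 13:43 = 823 minutes from midnight
Difference: 823 - 368 = 455 minutes
That is 7 hours and 35 minutes

455


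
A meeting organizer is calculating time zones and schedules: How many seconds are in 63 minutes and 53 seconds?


Minutes: 63
Extra seconds: 53
Seconds per minute: 60
Minutes to seconds: 63 x 60 = 3780
Total: 3780 + 53 = 3833

3833


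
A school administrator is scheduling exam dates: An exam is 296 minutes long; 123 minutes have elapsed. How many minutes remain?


Total budget: 296 minutes
Time used: 123 minutes
Remaining: 296 - 123 = 173 minutes
Percent used: 41.6%
Percent remaining: 58.4%

173


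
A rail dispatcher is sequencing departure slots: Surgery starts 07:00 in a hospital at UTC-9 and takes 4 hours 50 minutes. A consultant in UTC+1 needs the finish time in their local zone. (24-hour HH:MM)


Start: 07:00 in UTC-9
Step 1 - add duration:
  minutes: 0 + 50 = 50
  hours: 7 + 4 + 0 = 11
  end in UTC-9: 11:50
Step 2 - convert UTC-9 -> UTC+1:
  offset difference: 1 - (-9) = 10 hours
  11 + (10) = 21 -> mod 24 = 21
Result: 21:50 in UTC+1

21:50


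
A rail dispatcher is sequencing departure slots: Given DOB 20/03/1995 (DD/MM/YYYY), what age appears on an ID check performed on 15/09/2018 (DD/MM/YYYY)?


Birth: 1995-03-20
Reference: 2018-09-15
Year difference: 2018 - 1995 = 23
Has birthday (03-20) occurred by 09-15? Yes
Age in full years: 23

23


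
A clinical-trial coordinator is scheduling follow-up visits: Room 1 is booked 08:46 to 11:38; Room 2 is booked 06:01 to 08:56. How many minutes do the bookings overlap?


Interval A: [526, 698] minutes from midnight
Interval B: [361, 536] minutes from midnight
Overlap start = max(526, 361) = 526
Overlap end = min(698, 536) = 536
Overlap = 536 - 526 = 10 minutes

10


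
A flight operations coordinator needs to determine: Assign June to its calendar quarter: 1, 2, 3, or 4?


Month: June (month 6)
Q1: January-March (months 1-3)
Q2: April-June (months 4-6)
Q3: July-September (months 7-9)
Q4: October-December (months 10-12)
Month 6 falls in Q2

2


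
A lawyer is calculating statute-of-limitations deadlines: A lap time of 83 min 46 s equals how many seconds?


Minutes: 83
Seconds: 46
Convert minutes to seconds: 83 x 60 = 4980
Add remaining seconds: 4980 + 46 = 5026

5026


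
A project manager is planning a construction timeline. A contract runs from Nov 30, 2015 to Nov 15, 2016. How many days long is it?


Start date: 2015-11-30
End date: 2016-11-15
Nov 2015: +1 days
Dec 2015: +31 days
Jan 2016: +31 days
... (10 more months)
Total: 351 days

351


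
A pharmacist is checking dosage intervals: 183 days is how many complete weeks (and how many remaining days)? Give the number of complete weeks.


Total days: 183
Days per week: 7
Division: 183 / 7 = 26 remainder 1
Complete weeks: 26
Remaining days: 1

26


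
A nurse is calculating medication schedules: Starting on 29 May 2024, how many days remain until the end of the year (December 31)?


Start: May 29, 2024
End: December 31, 2024
Days left in May: 2
June: 30
July: 31
August: 31
September: 30
... plus remaining months
Sum of remaining months: 214
Total: 2 + 214 = 216

216


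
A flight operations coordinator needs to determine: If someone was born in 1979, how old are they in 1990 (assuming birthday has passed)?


Birth year: 1979
Current year: 1990
Age = current year - birth year
Age = 1990 - 1979 = 11

11


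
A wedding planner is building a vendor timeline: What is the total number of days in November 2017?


Month: November
Year: 2017
November is a 30-day month
Total: 30 days

30


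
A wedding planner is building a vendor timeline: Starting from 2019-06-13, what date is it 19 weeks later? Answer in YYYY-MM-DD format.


Start: 2019-06-13
Weeks to add: 19
Convert to days: 19 x 7 = 133 days
Add 133 days to 2019-06-13
Result: 2019-10-24

2019-10-24


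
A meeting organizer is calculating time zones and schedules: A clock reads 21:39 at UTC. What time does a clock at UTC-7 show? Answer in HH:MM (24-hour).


Local time: 21:39 at UTC (offset 0h)
Target zone: UTC-7 (offset -7h)
Difference: -7 - (0) = -7 hours
Calculation: 21 + (-7) = 14
Result: 14:39

14:39


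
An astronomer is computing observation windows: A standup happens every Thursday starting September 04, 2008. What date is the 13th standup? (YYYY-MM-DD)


First occurrence: 2008-09-04 (occurrence 1)
Each occurrence is 7 days after the previous.
Occurrence 13 is 12 weeks after the first.
12 weeks = 84 days
2008-09-04 + 84 days = 2008-11-27

2008-11-27


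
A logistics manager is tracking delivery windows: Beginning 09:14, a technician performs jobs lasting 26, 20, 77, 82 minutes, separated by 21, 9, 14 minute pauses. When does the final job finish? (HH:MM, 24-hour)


Start: 09:14 = 554 min from midnight
  after task 1 (26 min): 09:40
  after break (21 min): 10:01
  after task 2 (20 min): 10:21
  after break (9 min): 10:30
  after task 3 (77 min): 11:47
  after break (14 min): 12:01
  after task 4 (82 min): 13:23
Total elapsed: 249 minutes
End time: 13:23

13:23


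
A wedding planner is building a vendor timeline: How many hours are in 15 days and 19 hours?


Days: 15
Extra hours: 19
Hours per day: 24
Days to hours: 15 x 24 = 360
Total: 360 + 19 = 379

379


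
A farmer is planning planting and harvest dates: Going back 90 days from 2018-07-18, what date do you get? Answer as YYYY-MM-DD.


Start: 2018-07-18
Subtracting 90 days
Days already passed in July: 18
After going back through July: 72 more days to subtract
June 2018: 30 days, 42 remaining
May 2018: 31 days, 11 remaining
April 2018 has 30 days, need 11
Result: 2018-04-19

2018-04-19


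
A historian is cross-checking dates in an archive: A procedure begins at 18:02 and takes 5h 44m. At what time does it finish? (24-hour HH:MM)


Start time: 18:02
Adding: 5 hours 44 minutes
Minutes: 2 + 44 = 46
Hours: 18 + 5 + 0 = 23
Result: 23:46

23:46


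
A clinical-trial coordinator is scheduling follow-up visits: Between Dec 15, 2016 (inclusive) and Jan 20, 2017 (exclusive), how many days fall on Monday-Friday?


Start: 2016-12-15 (Thursday)
End (exclusive): 2017-01-20 (Friday)
Total calendar days: 36
Full weeks: 36 // 7 = 5 -> 25 weekdays
Remaining 1 days starting on Thursday:
  Thu(w) -> 1 weekdays
Total business days: 25 + 1 = 26

26


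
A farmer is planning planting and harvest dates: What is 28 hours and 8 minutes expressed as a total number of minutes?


Hours: 28
Minutes: 8
Convert hours to minutes: 28 x 60 = 1680
Add remaining minutes: 1680 + 8 = 1688

1688


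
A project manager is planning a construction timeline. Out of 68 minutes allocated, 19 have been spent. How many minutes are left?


Total budget: 68 minutes
Time used: 19 minutes
Remaining: 68 - 19 = 49 minutes
Percent used: 27.9%
Percent remaining: 72.1%

49


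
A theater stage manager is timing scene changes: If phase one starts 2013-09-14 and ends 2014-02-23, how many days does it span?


Start date: 2013-09-14
End date: 2014-02-23
Sep 2013: +17 days
Oct 2013: +31 days
Nov 2013: +30 days
... (3 more months)
Total: 162 days

162


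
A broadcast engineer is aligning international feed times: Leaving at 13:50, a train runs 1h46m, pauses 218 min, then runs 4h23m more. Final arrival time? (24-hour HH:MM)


Depart: 13:50
Leg 1: +106 min -> 15:36
Layover: +218 min -> 19:14
Leg 2: +263 min -> 23:37
Total travel: 587 minutes = 9h 47m
Arrival: 23:37

23:37


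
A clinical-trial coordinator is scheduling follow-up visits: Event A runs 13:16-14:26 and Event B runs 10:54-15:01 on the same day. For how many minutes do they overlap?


Interval A: [796, 866] minutes from midnight
Interval B: [654, 901] minutes from midnight
Overlap start = max(796, 654) = 796
Overlap end = min(866, 901) = 866
Overlap = 866 - 796 = 70 minutes

70


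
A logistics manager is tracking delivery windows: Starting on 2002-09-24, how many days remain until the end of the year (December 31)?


Start: September 24, 2002
End: December 31, 2002
Days left in September: 6
October: 31
November: 30
December: 31
Sum of remaining months: 92
Total: 6 + 92 = 98

98


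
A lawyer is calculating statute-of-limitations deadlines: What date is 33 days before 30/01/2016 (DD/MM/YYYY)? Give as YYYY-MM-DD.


Start: 2016-01-30
Subtracting 33 days
Days already passed in January: 30
After going back through January: 3 more days to subtract
December 2015 has 31 days, need 3
Result: 2015-12-28

2015-12-28


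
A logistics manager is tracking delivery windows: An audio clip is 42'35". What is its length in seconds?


Minutes: 42
Seconds: 35
Convert minutes to seconds: 42 x 60 = 2520
Add remaining seconds: 2520 + 35 = 2555

2555


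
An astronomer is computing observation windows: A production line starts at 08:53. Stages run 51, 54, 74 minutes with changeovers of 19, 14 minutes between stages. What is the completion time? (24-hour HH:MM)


Start: 08:53 = 533 min from midnight
  after task 1 (51 min): 09:44
  after break (19 min): 10:03
  after task 2 (54 min): 10:57
  after break (14 min): 11:11
  after task 3 (74 min): 12:25
Total elapsed: 212 minutes
End time: 12:25

12:25


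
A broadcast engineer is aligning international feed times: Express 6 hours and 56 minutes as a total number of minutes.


Hours: 6
Extra minutes: 56
Minutes per hour: 60
Hours to minutes: 6 x 60 = 360
Total: 360 + 56 = 416

416


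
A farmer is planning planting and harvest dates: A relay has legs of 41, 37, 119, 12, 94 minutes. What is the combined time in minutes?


Durations: 41, 37, 119, 12, 94
Running sum: 41
+ 37 = 78
+ 119 = 197
+ 12 = 209
+ 94 = 303
Total duration: 303 minutes
That is 5 hours and 3 minutes

303


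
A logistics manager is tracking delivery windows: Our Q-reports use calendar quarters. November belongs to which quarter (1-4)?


Month: November (month 11)
Q1: January-March (months 1-3)
Q2: April-June (months 4-6)
Q3: July-September (months 7-9)
Q4: October-December (months 10-12)
Month 11 falls in Q4

4


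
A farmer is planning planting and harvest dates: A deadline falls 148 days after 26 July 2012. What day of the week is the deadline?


Start: 2012-07-26 (Thursday)
Step 1 - find target date: add 148 days
  2012-07-26 + 148 days = 2012-12-21
Step 2 - day of week:
  148 mod 7 = 1
  Thursday + 1 days -> Friday
Result: Friday (2012-12-21)

Friday


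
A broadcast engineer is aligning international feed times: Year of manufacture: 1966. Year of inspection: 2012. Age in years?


Birth year: 1966
Current year: 2012
Age = current year - birth year
Age = 2012 - 1966 = 46

46


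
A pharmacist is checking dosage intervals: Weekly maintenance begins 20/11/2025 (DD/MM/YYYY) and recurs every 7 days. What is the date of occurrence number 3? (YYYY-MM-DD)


First occurrence: 2025-11-20 (occurrence 1)
Each occurrence is 7 days after the previous.
Occurrence 3 is 2 weeks after the first.
2 weeks = 14 days
2025-11-20 + 14 days = 2025-12-04

2025-12-04


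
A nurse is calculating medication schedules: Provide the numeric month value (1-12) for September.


Calendar month order:
8. August
9. September <--
10. October
September is month number 9

9


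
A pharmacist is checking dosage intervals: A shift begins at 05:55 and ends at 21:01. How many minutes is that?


Start time: 05:55 = 355 minutes from midnight
End time: 21:01 = 1261 minutes from midnight
Difference: 1261 - 355 = 906 minutes
That is 15 hours and 6 minutes

906


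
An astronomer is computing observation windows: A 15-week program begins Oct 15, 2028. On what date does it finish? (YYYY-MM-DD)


Start: 2028-10-15
Weeks to add: 15
Convert to days: 15 x 7 = 105 days
Add 105 days to 2028-10-15
Result: 2029-01-28

2029-01-28


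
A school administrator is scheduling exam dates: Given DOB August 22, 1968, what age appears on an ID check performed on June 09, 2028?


Birth: 1968-08-22
Reference: 2028-06-09
Year difference: 2028 - 1968 = 60
Has birthday (08-22) occurred by 06-09? No
Birthday not yet reached this year -> subtract 1
Age in full years: 59

59


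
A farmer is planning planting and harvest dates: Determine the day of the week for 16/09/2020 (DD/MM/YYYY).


Date: 2020-09-16
January 1, 2020 is a Wednesday
Day of year: 260
Offset from Jan 1: 259 days
259 mod 7 = 0
Result: Wednesday

Wednesday


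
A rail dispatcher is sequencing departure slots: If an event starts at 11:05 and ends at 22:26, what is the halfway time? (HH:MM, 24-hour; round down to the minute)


Start time: 11:05 = 665 minutes from midnight
End time: 22:26 = 1346 minutes from midnight
Sum: 665 + 1346 = 2011
Midpoint: 2011 / 2 = 1005 minutes
Convert: 1005 / 60 = 16 hours, 45 minutes
Result: 16:45

16:45


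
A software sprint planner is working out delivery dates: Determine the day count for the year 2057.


Year: 2057
Check leap year rules:
Divisible by 4? No
2057 is not a leap year
Days: 365

365


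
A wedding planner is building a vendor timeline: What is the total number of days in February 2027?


Month: February
Year: 2027
2027 is not a leap year
February has 28 days
Total: 28 days

28


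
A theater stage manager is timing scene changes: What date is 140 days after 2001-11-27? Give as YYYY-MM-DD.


Start: 2001-11-27
Adding 140 days
Days remaining in November: 3
After November: 137 days still to add
December 2001: 31 days, 106 remaining
January 2002: 31 days, 75 remaining
February 2002: 28 days, 47 remaining
March 2002: 31 days, 16 remaining
Result: 2002-04-16

2002-04-16


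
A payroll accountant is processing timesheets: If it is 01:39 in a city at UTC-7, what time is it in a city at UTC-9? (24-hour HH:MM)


Local time: 01:39 at UTC-7 (offset -7h)
Target zone: UTC-9 (offset -9h)
Difference: -9 - (-7) = -2 hours
Calculation: 1 + (-2) = -1
Wraparound: (-1) mod 24 = 23
Result: 23:39

23:39


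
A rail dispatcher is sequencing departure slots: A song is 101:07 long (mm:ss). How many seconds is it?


Minutes: 101
Extra seconds: 7
Seconds per minute: 60
Minutes to seconds: 101 x 60 = 6060
Total: 6060 + 7 = 6067

6067


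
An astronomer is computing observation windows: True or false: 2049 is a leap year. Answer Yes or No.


Year: 2049
Divisible by 4? 2049 / 4 = 512.25 -> No
Not divisible by 4, so NOT a leap year

No


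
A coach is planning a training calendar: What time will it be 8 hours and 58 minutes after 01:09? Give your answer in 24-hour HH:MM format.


Start time: 01:09
Adding: 8 hours 58 minutes
Minutes: 9 + 58 = 67
Minute overflow: 67 >= 60, so carry 1 hour, minutes = 7
Hours: 1 + 8 + 1 = 10
Result: 10:07

10:07


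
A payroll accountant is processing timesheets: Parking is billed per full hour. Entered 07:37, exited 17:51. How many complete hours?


Start: 07:37
End: 17:51
Hour difference: 17 - 7 = 10 hours
Minute difference: 51 - 37 = 14 minutes
Total minutes: 614
Complete hours: 614 / 60 = 10 (remainder 14)

10


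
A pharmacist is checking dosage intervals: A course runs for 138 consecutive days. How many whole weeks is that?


Total days: 138
Days per week: 7
Division: 138 / 7 = 19 remainder 5
Complete weeks: 19
Remaining days: 5

19


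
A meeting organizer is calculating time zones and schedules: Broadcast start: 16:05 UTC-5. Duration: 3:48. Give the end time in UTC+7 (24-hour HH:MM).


Start: 16:05 in UTC-5
Step 1 - add duration:
  minutes: 5 + 48 = 53
  hours: 16 + 3 + 0 = 19
  end in UTC-5: 19:53
Step 2 - convert UTC-5 -> UTC+7:
  offset difference: 7 - (-5) = 12 hours
  19 + (12) = 31 -> mod 24 = 7
Result: 07:53 in UTC+7

07:53


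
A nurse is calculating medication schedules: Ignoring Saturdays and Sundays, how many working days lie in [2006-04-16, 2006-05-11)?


Start: 2006-04-16 (Sunday)
End (exclusive): 2006-05-11 (Thursday)
Total calendar days: 25
Full weeks: 25 // 7 = 3 -> 15 weekdays
Remaining 4 days starting on Sunday:
  Sun(-), Mon(w), Tue(w), Wed(w) -> 3 weekdays
Total business days: 15 + 3 = 18

18


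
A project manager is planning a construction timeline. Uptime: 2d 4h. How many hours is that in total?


Days: 2
Extra hours: 4
Hours per day: 24
Days to hours: 2 x 24 = 48
Total: 48 + 4 = 52

52


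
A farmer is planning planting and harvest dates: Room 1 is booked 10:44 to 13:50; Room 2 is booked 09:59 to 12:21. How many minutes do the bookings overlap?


Interval A: [644, 830] minutes from midnight
Interval B: [599, 741] minutes from midnight
Overlap start = max(644, 599) = 644
Overlap end = min(830, 741) = 741
Overlap = 741 - 644 = 97 minutes

97


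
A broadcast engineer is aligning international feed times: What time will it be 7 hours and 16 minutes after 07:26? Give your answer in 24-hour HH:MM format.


Start time: 07:26
Adding: 7 hours 16 minutes
Minutes: 26 + 16 = 42
Hours: 7 + 7 + 0 = 14
Result: 14:42

14:42


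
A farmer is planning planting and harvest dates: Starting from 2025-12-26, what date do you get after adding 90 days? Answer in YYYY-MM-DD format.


Start: 2025-12-26
Adding 90 days
Days remaining in December: 5
After December: 85 days still to add
January 2026: 31 days, 54 remaining
February 2026: 28 days, 26 remaining
March 2026 has 31 days, need 26
Result: 2026-03-26

2026-03-26


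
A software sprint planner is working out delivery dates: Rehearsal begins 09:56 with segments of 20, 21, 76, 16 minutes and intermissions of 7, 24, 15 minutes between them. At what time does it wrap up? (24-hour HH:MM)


Start: 09:56 = 596 min from midnight
  after task 1 (20 min): 10:16
  after break (7 min): 10:23
  after task 2 (21 min): 10:44
  after break (24 min): 11:08
  after task 3 (76 min): 12:24
  after break (15 min): 12:39
  after task 4 (16 min): 12:55
Total elapsed: 179 minutes
End time: 12:55

12:55


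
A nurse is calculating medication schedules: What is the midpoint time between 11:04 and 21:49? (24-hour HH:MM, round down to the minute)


Start time: 11:04 = 664 minutes from midnight
End time: 21:49 = 1309 minutes from midnight
Sum: 664 + 1309 = 1973
Midpoint: 1973 / 2 = 986 minutes
Convert: 986 / 60 = 16 hours, 26 minutes
Result: 16:26

16:26


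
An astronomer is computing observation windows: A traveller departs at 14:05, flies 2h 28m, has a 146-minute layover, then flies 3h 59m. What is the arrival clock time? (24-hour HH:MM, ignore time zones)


Depart: 14:05
Leg 1: +148 min -> 16:33
Layover: +146 min -> 18:59
Leg 2: +239 min -> 22:58
Total travel: 533 minutes = 8h 53m
Arrival: 22:58

22:58


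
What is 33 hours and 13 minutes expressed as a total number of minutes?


Hours: 33
Minutes: 13
Convert hours to minutes: 33 x 60 = 1980
Add remaining minutes: 1980 + 13 = 1993

1993


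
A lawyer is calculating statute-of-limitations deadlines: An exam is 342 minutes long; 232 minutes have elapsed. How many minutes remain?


Total budget: 342 minutes
Time used: 232 minutes
Remaining: 342 - 232 = 110 minutes
Percent used: 67.8%
Percent remaining: 32.2%

110


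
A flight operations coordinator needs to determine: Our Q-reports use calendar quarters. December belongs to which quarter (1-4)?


Month: December (month 12)
Q1: January-March (months 1-3)
Q2: April-June (months 4-6)
Q3: July-September (months 7-9)
Q4: October-December (months 10-12)
Month 12 falls in Q4

4


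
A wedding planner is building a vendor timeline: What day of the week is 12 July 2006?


Date: 2006-07-12
January 1, 2006 is a Sunday
Day of year: 193
Offset from Jan 1: 192 days
192 mod 7 = 3
Result: Wednesday

Wednesday


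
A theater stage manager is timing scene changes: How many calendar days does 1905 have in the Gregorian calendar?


Year: 1905
Check leap year rules:
Divisible by 4? No
1905 is not a leap year
Days: 365

365


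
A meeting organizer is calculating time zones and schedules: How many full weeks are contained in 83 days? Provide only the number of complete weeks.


Total days: 83
Days per week: 7
Division: 83 / 7 = 11 remainder 6
Complete weeks: 11
Remaining days: 6

11


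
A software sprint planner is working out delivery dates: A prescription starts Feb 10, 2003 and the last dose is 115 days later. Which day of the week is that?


Start: 2003-02-10 (Monday)
Step 1 - find target date: add 115 days
  2003-02-10 + 115 days = 2003-06-05
Step 2 - day of week:
  115 mod 7 = 3
  Monday + 3 days -> Thursday
Result: Thursday (2003-06-05)

Thursday


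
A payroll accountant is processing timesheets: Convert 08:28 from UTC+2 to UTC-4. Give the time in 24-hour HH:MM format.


Local time: 08:28 at UTC+2 (offset 2h)
Target zone: UTC-4 (offset -4h)
Difference: -4 - (2) = -6 hours
Calculation: 8 + (-6) = 2
Result: 02:28

02:28


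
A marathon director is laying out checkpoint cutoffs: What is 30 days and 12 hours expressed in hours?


Days: 30
Extra hours: 12
Hours per day: 24
Days to hours: 30 x 24 = 720
Total: 720 + 12 = 732

732


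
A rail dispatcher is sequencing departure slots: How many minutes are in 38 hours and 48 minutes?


Hours: 38
Extra minutes: 48
Minutes per hour: 60
Hours to minutes: 38 x 60 = 2280
Total: 2280 + 48 = 2328

2328


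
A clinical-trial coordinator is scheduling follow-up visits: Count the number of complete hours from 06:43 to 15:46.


Start: 06:43
End: 15:46
Hour difference: 15 - 6 = 9 hours
Minute difference: 46 - 43 = 3 minutes
Total minutes: 543
Complete hours: 543 / 60 = 9 (remainder 3)

9


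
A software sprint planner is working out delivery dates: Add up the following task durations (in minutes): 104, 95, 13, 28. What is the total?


Durations: 104, 95, 13, 28
Running sum: 104
+ 95 = 199
+ 13 = 212
+ 28 = 240
Total duration: 240 minutes
That is 4 hours and 0 minutes

240


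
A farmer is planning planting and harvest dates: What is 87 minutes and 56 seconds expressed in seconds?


Minutes: 87
Extra seconds: 56
Seconds per minute: 60
Minutes to seconds: 87 x 60 = 5220
Total: 5220 + 56 = 5276

5276


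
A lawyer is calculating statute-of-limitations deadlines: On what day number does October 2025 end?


Month: October
Year: 2025
October is a 31-day month
Total: 31 days

31


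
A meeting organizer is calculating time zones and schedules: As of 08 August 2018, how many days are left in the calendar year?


Start: August 08, 2018
End: December 31, 2018
Days left in August: 23
September: 30
October: 31
November: 30
December: 31
Sum of remaining months: 122
Total: 23 + 122 = 145

145


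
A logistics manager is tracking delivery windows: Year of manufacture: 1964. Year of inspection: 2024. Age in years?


Birth year: 1964
Current year: 2024
Age = current year - birth year
Age = 2024 - 1964 = 60

60


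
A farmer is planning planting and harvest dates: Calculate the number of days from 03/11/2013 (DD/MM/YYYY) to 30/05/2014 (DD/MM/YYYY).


Start date: 2013-11-03
End date: 2014-05-30
Nov 2013: +28 days
Dec 2013: +31 days
Jan 2014: +31 days
... (4 more months)
Total: 208 days

208


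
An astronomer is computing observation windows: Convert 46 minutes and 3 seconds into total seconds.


Minutes: 46
Seconds: 3
Convert minutes to seconds: 46 x 60 = 2760
Add remaining seconds: 2760 + 3 = 2763

2763


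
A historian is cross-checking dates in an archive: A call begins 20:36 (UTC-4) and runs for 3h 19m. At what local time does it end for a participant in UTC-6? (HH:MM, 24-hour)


Start: 20:36 in UTC-4
Step 1 - add duration:
  minutes: 36 + 19 = 55
  hours: 20 + 3 + 0 = 23
  end in UTC-4: 23:55
Step 2 - convert UTC-4 -> UTC-6:
  offset difference: -6 - (-4) = -2 hours
  23 + (-2) = 21 -> mod 24 = 21
Result: 21:55 in UTC-6

21:55


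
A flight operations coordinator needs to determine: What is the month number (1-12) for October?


Calendar month order:
9. September
10. October <--
11. November
October is month number 10

10


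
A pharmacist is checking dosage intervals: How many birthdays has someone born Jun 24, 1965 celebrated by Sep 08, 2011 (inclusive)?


Birth: 1965-06-24
Reference: 2011-09-08
Year difference: 2011 - 1965 = 46
Has birthday (06-24) occurred by 09-08? Yes
Age in full years: 46

46


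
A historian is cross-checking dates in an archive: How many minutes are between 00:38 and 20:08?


Start time: 00:38 = 38 minutes from midnight
End time: 20:08 = 1208 minutes from midnight
Difference: 1208 - 38 = 1170 minutes
That is 19 hours and 30 minutes

1170


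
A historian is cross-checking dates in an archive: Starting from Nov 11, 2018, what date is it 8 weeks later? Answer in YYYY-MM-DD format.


Start: 2018-11-11
Weeks to add: 8
Convert to days: 8 x 7 = 56 days
Add 56 days to 2018-11-11
Result: 2019-01-06

2019-01-06


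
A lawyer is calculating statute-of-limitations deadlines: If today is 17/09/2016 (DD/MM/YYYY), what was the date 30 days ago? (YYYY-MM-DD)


Start: 2016-09-17
Subtracting 30 days
Days already passed in September: 17
After going back through September: 13 more days to subtract
August 2016 has 31 days, need 13
Result: 2016-08-18

2016-08-18


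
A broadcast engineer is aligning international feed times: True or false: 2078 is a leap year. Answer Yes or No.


Year: 2078
Divisible by 4? 2078 / 4 = 519.5 -> No
Not divisible by 4, so NOT a leap year

No


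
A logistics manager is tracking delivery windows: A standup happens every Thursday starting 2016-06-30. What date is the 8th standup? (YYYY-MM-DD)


First occurrence: 2016-06-30 (occurrence 1)
Each occurrence is 7 days after the previous.
Occurrence 8 is 7 weeks after the first.
7 weeks = 49 days
2016-06-30 + 49 days = 2016-08-18

2016-08-18


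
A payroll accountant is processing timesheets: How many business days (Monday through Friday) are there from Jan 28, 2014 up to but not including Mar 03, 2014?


Start: 2014-01-28 (Tuesday)
End (exclusive): 2014-03-03 (Monday)
Total calendar days: 34
Full weeks: 34 // 7 = 4 -> 20 weekdays
Remaining 6 days starting on Tuesday:
  Tue(w), Wed(w), Thu(w), Fri(w), Sat(-), Sun(-) -> 4 weekdays
Total business days: 20 + 4 = 24

24


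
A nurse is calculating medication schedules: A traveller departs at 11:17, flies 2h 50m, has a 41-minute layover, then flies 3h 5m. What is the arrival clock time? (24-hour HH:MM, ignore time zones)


Depart: 11:17
Leg 1: +170 min -> 14:07
Layover: +41 min -> 14:48
Leg 2: +185 min -> 17:53
Total travel: 396 minutes = 6h 36m
Arrival: 17:53

17:53


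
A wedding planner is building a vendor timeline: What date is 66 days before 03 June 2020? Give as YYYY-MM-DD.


Start: 2020-06-03
Subtracting 66 days
Days already passed in June: 3
After going back through June: 63 more days to subtract
May 2020: 31 days, 32 remaining
April 2020: 30 days, 2 remaining
March 2020 has 31 days, need 2
Result: 2020-03-29

2020-03-29


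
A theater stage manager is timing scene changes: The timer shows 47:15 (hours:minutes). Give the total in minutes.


Hours: 47
Minutes: 15
Convert hours to minutes: 47 x 60 = 2820
Add remaining minutes: 2820 + 15 = 2835

2835


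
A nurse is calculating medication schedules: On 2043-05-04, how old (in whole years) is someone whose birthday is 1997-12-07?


Birth: 1997-12-07
Reference: 2043-05-04
Year difference: 2043 - 1997 = 46
Has birthday (12-07) occurred by 05-04? No
Birthday not yet reached this year -> subtract 1
Age in full years: 45

45


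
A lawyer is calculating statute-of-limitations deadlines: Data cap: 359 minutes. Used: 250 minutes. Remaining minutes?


Total budget: 359 minutes
Time used: 250 minutes
Remaining: 359 - 250 = 109 minutes
Percent used: 69.6%
Percent remaining: 30.4%

109


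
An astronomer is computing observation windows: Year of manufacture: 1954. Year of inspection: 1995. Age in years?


Birth year: 1954
Current year: 1995
Age = current year - birth year
Age = 1995 - 1954 = 41

41


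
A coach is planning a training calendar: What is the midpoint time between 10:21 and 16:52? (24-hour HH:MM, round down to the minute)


Start time: 10:21 = 621 minutes from midnight
End time: 16:52 = 1012 minutes from midnight
Sum: 621 + 1012 = 1633
Midpoint: 1633 / 2 = 816 minutes
Convert: 816 / 60 = 13 hours, 36 minutes
Result: 13:36

13:36


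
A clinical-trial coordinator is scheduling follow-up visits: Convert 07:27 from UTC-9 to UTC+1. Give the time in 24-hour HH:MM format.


Local time: 07:27 at UTC-9 (offset -9h)
Target zone: UTC+1 (offset 1h)
Difference: 1 - (-9) = 10 hours
Calculation: 7 + (10) = 17
Result: 17:27

17:27


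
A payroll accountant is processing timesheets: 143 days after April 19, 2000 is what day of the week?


Start: 2000-04-19 (Wednesday)
Step 1 - find target date: add 143 days
  2000-04-19 + 143 days = 2000-09-09
Step 2 - day of week:
  143 mod 7 = 3
  Wednesday + 3 days -> Saturday
Result: Saturday (2000-09-09)

Saturday


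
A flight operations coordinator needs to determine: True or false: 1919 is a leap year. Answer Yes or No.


Year: 1919
Divisible by 4? 1919 / 4 = 479.75 -> No
Not divisible by 4, so NOT a leap year

No


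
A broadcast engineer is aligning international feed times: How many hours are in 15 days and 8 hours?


Days: 15
Extra hours: 8
Hours per day: 24
Days to hours: 15 x 24 = 360
Total: 360 + 8 = 368

368


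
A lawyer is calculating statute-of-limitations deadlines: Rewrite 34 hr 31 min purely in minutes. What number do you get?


Hours: 34
Extra minutes: 31
Minutes per hour: 60
Hours to minutes: 34 x 60 = 2040
Total: 2040 + 31 = 2071

2071


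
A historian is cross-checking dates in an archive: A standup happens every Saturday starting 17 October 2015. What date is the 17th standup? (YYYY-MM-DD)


First occurrence: 2015-10-17 (occurrence 1)
Each occurrence is 7 days after the previous.
Occurrence 17 is 16 weeks after the first.
16 weeks = 112 days
2015-10-17 + 112 days = 2016-02-06

2016-02-06


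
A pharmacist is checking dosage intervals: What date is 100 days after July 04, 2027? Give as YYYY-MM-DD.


Start: 2027-07-04
Adding 100 days
Days remaining in July: 27
After July: 73 days still to add
August 2027: 31 days, 42 remaining
September 2027: 30 days, 12 remaining
October 2027 has 31 days, need 12
Result: 2027-10-12

2027-10-12


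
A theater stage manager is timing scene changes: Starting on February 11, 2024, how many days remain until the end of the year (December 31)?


Start: February 11, 2024
End: December 31, 2024
Days left in February: 18
March: 31
April: 30
May: 31
June: 30
... plus remaining months
Sum of remaining months: 306
Total: 18 + 306 = 324

324


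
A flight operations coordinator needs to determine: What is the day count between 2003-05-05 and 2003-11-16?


Start date: 2003-05-05
End date: 2003-11-16
May 2003: +27 days
Jun 2003: +30 days
Jul 2003: +31 days
... (4 more months)
Total: 195 days

195


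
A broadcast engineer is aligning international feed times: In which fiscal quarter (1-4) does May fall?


Month: May (month 5)
Q1: January-March (months 1-3)
Q2: April-June (months 4-6)
Q3: July-September (months 7-9)
Q4: October-December (months 10-12)
Month 5 falls in Q2

2


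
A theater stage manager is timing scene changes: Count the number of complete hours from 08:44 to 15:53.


Start: 08:44
End: 15:53
Hour difference: 15 - 8 = 7 hours
Minute difference: 53 - 44 = 9 minutes
Total minutes: 429
Complete hours: 429 / 60 = 7 (remainder 9)

7


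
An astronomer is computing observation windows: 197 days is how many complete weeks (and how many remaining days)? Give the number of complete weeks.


Total days: 197
Days per week: 7
Division: 197 / 7 = 28 remainder 1
Complete weeks: 28
Remaining days: 1

28


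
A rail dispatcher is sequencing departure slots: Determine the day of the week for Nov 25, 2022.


Date: 2022-11-25
January 1, 2022 is a Saturday
Day of year: 329
Offset from Jan 1: 328 days
328 mod 7 = 6
Result: Friday

Friday


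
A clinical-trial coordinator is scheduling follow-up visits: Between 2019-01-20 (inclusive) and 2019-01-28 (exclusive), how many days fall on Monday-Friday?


Start: 2019-01-20 (Sunday)
End (exclusive): 2019-01-28 (Monday)
Total calendar days: 8
Full weeks: 8 // 7 = 1 -> 5 weekdays
Remaining 1 days starting on Sunday:
  Sun(-) -> 0 weekdays
Total business days: 5 + 0 = 5

5


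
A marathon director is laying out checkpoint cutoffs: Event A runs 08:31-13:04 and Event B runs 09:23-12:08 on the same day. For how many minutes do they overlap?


Interval A: [511, 784] minutes from midnight
Interval B: [563, 728] minutes from midnight
Overlap start = max(511, 563) = 563
Overlap end = min(784, 728) = 728
Overlap = 728 - 563 = 165 minutes

165


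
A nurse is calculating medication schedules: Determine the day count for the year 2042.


Year: 2042
Check leap year rules:
Divisible by 4? No
2042 is not a leap year
Days: 365

365


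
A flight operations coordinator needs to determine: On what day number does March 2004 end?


Month: March
Year: 2004
March is a 31-day month
Total: 31 days

31


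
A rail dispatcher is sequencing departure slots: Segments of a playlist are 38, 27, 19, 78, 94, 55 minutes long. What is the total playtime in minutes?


Durations: 38, 27, 19, 78, 94, 55
Running sum: 38
+ 27 = 65
+ 19 = 84
+ 78 = 162
+ 94 = 256
+ 55 = 311
Total duration: 311 minutes
That is 5 hours and 11 minutes

311


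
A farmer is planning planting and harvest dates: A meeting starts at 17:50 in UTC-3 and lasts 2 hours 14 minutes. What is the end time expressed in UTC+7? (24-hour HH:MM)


Start: 17:50 in UTC-3
Step 1 - add duration:
  minutes: 50 + 14 = 64 (carry 1h)
  hours: 17 + 2 + 1 = 20
  end in UTC-3: 20:04
Step 2 - convert UTC-3 -> UTC+7:
  offset difference: 7 - (-3) = 10 hours
  20 + (10) = 30 -> mod 24 = 6
Result: 06:04 in UTC+7

06:04


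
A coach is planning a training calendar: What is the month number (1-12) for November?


Calendar month order:
10. October
11. November <--
12. December
November is month number 11

11


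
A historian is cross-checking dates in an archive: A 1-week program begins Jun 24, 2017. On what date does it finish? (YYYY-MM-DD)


Start: 2017-06-24
Weeks to add: 1
Convert to days: 1 x 7 = 7 days
Add 7 days to 2017-06-24
Result: 2017-07-01

2017-07-01


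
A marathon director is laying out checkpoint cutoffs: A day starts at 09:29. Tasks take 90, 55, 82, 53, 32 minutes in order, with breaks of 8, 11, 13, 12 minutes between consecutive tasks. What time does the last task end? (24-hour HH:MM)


Start: 09:29 = 569 min from midnight
  after task 1 (90 min): 10:59
  after break (8 min): 11:07
  after task 2 (55 min): 12:02
  after break (11 min): 12:13
  after task 3 (82 min): 13:35
  after break (13 min): 13:48
  after task 4 (53 min): 14:41
  after break (12 min): 14:53
  after task 5 (32 min): 15:25
Total elapsed: 356 minutes
End time: 15:25

15:25


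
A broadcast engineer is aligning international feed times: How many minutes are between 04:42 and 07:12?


Start time: 04:42 = 282 minutes from midnight
End time: 07:12 = 432 minutes from midnight
Difference: 432 - 282 = 150 minutes
That is 2 hours and 30 minutes

150


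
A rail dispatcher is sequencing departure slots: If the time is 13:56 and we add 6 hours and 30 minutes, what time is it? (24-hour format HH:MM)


Start time: 13:56
Adding: 6 hours 30 minutes
Minutes: 56 + 30 = 86
Minute overflow: 86 >= 60, so carry 1 hour, minutes = 26
Hours: 13 + 6 + 1 = 20
Result: 20:26

20:26


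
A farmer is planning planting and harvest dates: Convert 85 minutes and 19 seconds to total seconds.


Minutes: 85
Extra seconds: 19
Seconds per minute: 60
Minutes to seconds: 85 x 60 = 5100
Total: 5100 + 19 = 5119

5119


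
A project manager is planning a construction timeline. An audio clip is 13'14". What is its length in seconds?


Minutes: 13
Seconds: 14
Convert minutes to seconds: 13 x 60 = 780
Add remaining seconds: 780 + 14 = 794

794


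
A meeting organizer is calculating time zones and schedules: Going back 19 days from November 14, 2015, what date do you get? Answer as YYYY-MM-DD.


Start: 2015-11-14
Subtracting 19 days
Days already passed in November: 14
After going back through November: 5 more days to subtract
October 2015 has 31 days, need 5
Result: 2015-10-26

2015-10-26


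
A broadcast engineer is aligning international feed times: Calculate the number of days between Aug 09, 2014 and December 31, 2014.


Start: August 09, 2014
End: December 31, 2014
Days left in August: 22
September: 30
October: 31
November: 30
December: 31
Sum of remaining months: 122
Total: 22 + 122 = 144

144
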